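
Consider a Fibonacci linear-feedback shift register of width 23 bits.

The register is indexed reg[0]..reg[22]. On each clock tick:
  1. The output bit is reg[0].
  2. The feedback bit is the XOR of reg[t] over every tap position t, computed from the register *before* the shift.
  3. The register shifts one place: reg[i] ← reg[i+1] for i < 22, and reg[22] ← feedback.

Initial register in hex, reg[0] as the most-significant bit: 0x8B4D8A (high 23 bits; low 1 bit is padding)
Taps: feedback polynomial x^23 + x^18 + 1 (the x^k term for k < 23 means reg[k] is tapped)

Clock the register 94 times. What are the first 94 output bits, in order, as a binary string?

k : reg_k → out_k, fb_k
0: 10001011010011011000101 → 1, fb=1
1: 00010110100110110001011 → 0, fb=0
2: 00101101001101100010110 → 0, fb=1
3: 01011010011011000101101 → 0, fb=0
4: 10110100110110001011010 → 1, fb=0
5: 01101001101100010110100 → 0, fb=1
6: 11010011011000101101001 → 1, fb=1
7: 10100110110001011010011 → 1, fb=0
8: 01001101100010110100110 → 0, fb=0
9: 10011011000101101001100 → 1, fb=1
10: 00110110001011010011001 → 0, fb=1
11: 01101100010110100110011 → 0, fb=1
12: 11011000101101001100111 → 1, fb=1
13: 10110001011010011001111 → 1, fb=1
14: 01100010110100110011111 → 0, fb=1
15: 11000101101001100111111 → 1, fb=0
16: 10001011010011001111110 → 1, fb=0
17: 00010110100110011111100 → 0, fb=1
18: 00101101001100111111001 → 0, fb=1
19: 01011010011001111110011 → 0, fb=1
20: 10110100110011111100111 → 1, fb=1
21: 01101001100111111001111 → 0, fb=0
22: 11010011001111110011110 → 1, fb=0
23: 10100110011111100111100 → 1, fb=0
24: 01001100111111001111000 → 0, fb=1
25: 10011001111110011110001 → 1, fb=0
26: 00110011111100111100010 → 0, fb=0
27: 01100111111001111000100 → 0, fb=0
28: 11001111110011110001000 → 1, fb=1
29: 10011111100111100010001 → 1, fb=0
30: 00111111001111000100010 → 0, fb=0
31: 01111110011110001000100 → 0, fb=0
32: 11111100111100010001000 → 1, fb=1
33: 11111001111000100010001 → 1, fb=0
34: 11110011110001000100010 → 1, fb=1
35: 11100111100010001000101 → 1, fb=1
36: 11001111000100010001011 → 1, fb=1
37: 10011110001000100010111 → 1, fb=0
38: 00111100010001000101110 → 0, fb=0
39: 01111000100010001011100 → 0, fb=1
40: 11110001000100010111001 → 1, fb=0
41: 11100010001000101110010 → 1, fb=0
42: 11000100010001011100100 → 1, fb=1
43: 10001000100010111001001 → 1, fb=1
44: 00010001000101110010011 → 0, fb=1
45: 00100010001011100100111 → 0, fb=0
46: 01000100010111001001110 → 0, fb=0
47: 10001000101110010011100 → 1, fb=0
48: 00010001011100100111000 → 0, fb=1
49: 00100010111001001110001 → 0, fb=1
50: 01000101110010011100011 → 0, fb=0
51: 10001011100100111000110 → 1, fb=1
52: 00010111001001110001101 → 0, fb=0
53: 00101110010011100011010 → 0, fb=1
54: 01011100100111000110101 → 0, fb=1
55: 10111001001110001101011 → 1, fb=1
56: 01110010011100011010111 → 0, fb=1
57: 11100100111000110101111 → 1, fb=1
58: 11001001110001101011111 → 1, fb=0
59: 10010011100011010111110 → 1, fb=0
60: 00100111000110101111100 → 0, fb=1
61: 01001110001101011111001 → 0, fb=1
62: 10011100011010111110011 → 1, fb=0
63: 00111000110101111100110 → 0, fb=0
64: 01110001101011111001100 → 0, fb=0
65: 11100011010111110011000 → 1, fb=0
66: 11000110101111100110000 → 1, fb=0
67: 10001101011111001100000 → 1, fb=1
68: 00011010111110011000001 → 0, fb=0
69: 00110101111100110000010 → 0, fb=0
70: 01101011111001100000100 → 0, fb=0
71: 11010111110011000001000 → 1, fb=1
72: 10101111100110000010001 → 1, fb=0
73: 01011111001100000100010 → 0, fb=0
74: 10111110011000001000100 → 1, fb=1
75: 01111100110000010001001 → 0, fb=0
76: 11111001100000100010010 → 1, fb=0
77: 11110011000001000100100 → 1, fb=1
78: 11100110000010001001001 → 1, fb=1
79: 11001100000100010010011 → 1, fb=0
80: 10011000001000100100110 → 1, fb=1
81: 00110000010001001001101 → 0, fb=0
82: 01100000100010010011010 → 0, fb=1
83: 11000001000100100110101 → 1, fb=0
84: 10000010001001001101010 → 1, fb=1
85: 00000100010010011010101 → 0, fb=1
86: 00001000100100110101011 → 0, fb=0
87: 00010001001001101010110 → 0, fb=1
88: 00100010010011010101101 → 0, fb=0
89: 01000100100110101011010 → 0, fb=1
90: 10001001001101010110101 → 1, fb=0
91: 00010010011010101101010 → 0, fb=0
92: 00100100110101011010100 → 0, fb=1
93: 01001001101010110101001 → 0, fb=0

1000101101001101100010110100110011111100111100010001000101110010011100011010111110011000001000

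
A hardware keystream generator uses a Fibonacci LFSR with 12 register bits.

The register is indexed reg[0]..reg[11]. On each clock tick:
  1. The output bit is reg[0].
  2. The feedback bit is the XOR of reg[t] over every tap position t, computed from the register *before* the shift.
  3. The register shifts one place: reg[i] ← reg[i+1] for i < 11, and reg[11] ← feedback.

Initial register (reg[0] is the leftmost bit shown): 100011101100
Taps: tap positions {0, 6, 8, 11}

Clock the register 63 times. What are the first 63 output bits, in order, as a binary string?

100011101100101001000001001000110011011011111010001110001000111

step | reg (before) | out | fb
   0 | 100011101100 | 1 | 1
   1 | 000111011001 | 0 | 0
   2 | 001110110010 | 0 | 1
   3 | 011101100101 | 0 | 0
   4 | 111011001010 | 1 | 0
   5 | 110110010100 | 1 | 1
   6 | 101100101001 | 1 | 0
   7 | 011001010010 | 0 | 0
   8 | 110010100100 | 1 | 0
   9 | 100101001000 | 1 | 0
  10 | 001010010000 | 0 | 0
  11 | 010100100000 | 0 | 1
  12 | 101001000001 | 1 | 0
  13 | 010010000010 | 0 | 0
  14 | 100100000100 | 1 | 1
  15 | 001000001001 | 0 | 0
  16 | 010000010010 | 0 | 0
  17 | 100000100100 | 1 | 0
  18 | 000001001000 | 0 | 1
  19 | 000010010001 | 0 | 1
  20 | 000100100011 | 0 | 0
  21 | 001001000110 | 0 | 0
  22 | 010010001100 | 0 | 1
  23 | 100100011001 | 1 | 1
  24 | 001000110011 | 0 | 0
  25 | 010001100110 | 0 | 1
  26 | 100011001101 | 1 | 1
  27 | 000110011011 | 0 | 0
  28 | 001100110110 | 0 | 1
  29 | 011001101101 | 0 | 1
  30 | 110011011011 | 1 | 1
  31 | 100110110111 | 1 | 1
  32 | 001101101111 | 0 | 1
  33 | 011011011111 | 0 | 0
  34 | 110110111110 | 1 | 1
  35 | 101101111101 | 1 | 0
  36 | 011011111010 | 0 | 0
  37 | 110111110100 | 1 | 0
  38 | 101111101000 | 1 | 1
  39 | 011111010001 | 0 | 1
  40 | 111110100011 | 1 | 1
  41 | 111101000111 | 1 | 0
  42 | 111010001110 | 1 | 0
  43 | 110100011100 | 1 | 0
  44 | 101000111000 | 1 | 1
  45 | 010001110001 | 0 | 0
  46 | 100011100010 | 1 | 0
  47 | 000111000100 | 0 | 0
  48 | 001110001000 | 0 | 1
  49 | 011100010001 | 0 | 1
  50 | 111000100011 | 1 | 1
  51 | 110001000111 | 1 | 0
  52 | 100010001110 | 1 | 0
  53 | 000100011100 | 0 | 1
  54 | 001000111001 | 0 | 1
  55 | 010001110011 | 0 | 0
  56 | 100011100110 | 1 | 0
  57 | 000111001100 | 0 | 1
  58 | 001110011001 | 0 | 0
  59 | 011100110010 | 0 | 1
  60 | 111001100101 | 1 | 1
  61 | 110011001011 | 1 | 1
  62 | 100110010111 | 1 | 0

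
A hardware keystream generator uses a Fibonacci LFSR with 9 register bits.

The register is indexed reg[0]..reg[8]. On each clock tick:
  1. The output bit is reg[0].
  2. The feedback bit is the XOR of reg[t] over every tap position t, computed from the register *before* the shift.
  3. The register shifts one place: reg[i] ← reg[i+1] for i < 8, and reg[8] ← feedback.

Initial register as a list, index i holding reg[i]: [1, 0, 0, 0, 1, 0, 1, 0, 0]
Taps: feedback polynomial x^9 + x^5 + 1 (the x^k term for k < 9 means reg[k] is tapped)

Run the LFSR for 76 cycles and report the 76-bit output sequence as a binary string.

1000101001100011000000011001100101011001001111110110100100100110111111001011

tick  register→output (feedback)
  0  100010100→1 (1)
  1  000101001→0 (1)
  2  001010011→0 (0)
  3  010100110→0 (0)
  4  101001100→1 (0)
  5  010011000→0 (1)
  6  100110001→1 (1)
  7  001100011→0 (0)
  8  011000110→0 (0)
  9  110001100→1 (0)
 10  100011000→1 (0)
 11  000110000→0 (0)
 12  001100000→0 (0)
 13  011000000→0 (0)
 14  110000000→1 (1)
 15  100000001→1 (1)
 16  000000011→0 (0)
 17  000000110→0 (0)
 18  000001100→0 (1)
 19  000011001→0 (1)
 20  000110011→0 (0)
 21  001100110→0 (0)
 22  011001100→0 (1)
 23  110011001→1 (0)
 24  100110010→1 (1)
 25  001100101→0 (0)
 26  011001010→0 (1)
 27  110010101→1 (1)
 28  100101011→1 (0)
 29  001010110→0 (0)
 30  010101100→0 (1)
 31  101011001→1 (0)
 32  010110010→0 (0)
 33  101100100→1 (1)
 34  011001001→0 (1)
 35  110010011→1 (1)
 36  100100111→1 (1)
 37  001001111→0 (1)
 38  010011111→0 (1)
 39  100111111→1 (0)
 40  001111110→0 (1)
 41  011111101→0 (1)
 42  111111011→1 (0)
 43  111110110→1 (1)
 44  111101101→1 (0)
 45  111011010→1 (0)
 46  110110100→1 (1)
 47  101101001→1 (0)
 48  011010010→0 (0)
 49  110100100→1 (1)
 50  101001001→1 (0)
 51  010010010→0 (0)
 52  100100100→1 (1)
 53  001001001→0 (1)
 54  010010011→0 (0)
 55  100100110→1 (1)
 56  001001101→0 (1)
 57  010011011→0 (1)
 58  100110111→1 (1)
 59  001101111→0 (1)
 60  011011111→0 (1)
 61  110111111→1 (0)
 62  101111110→1 (0)
 63  011111100→0 (1)
 64  111111001→1 (0)
 65  111110010→1 (1)
 66  111100101→1 (1)
 67  111001011→1 (0)
 68  110010110→1 (1)
 69  100101101→1 (0)
 70  001011010→0 (1)
 71  010110101→0 (0)
 72  101101010→1 (0)
 73  011010100→0 (0)
 74  110101000→1 (0)
 75  101010000→1 (1)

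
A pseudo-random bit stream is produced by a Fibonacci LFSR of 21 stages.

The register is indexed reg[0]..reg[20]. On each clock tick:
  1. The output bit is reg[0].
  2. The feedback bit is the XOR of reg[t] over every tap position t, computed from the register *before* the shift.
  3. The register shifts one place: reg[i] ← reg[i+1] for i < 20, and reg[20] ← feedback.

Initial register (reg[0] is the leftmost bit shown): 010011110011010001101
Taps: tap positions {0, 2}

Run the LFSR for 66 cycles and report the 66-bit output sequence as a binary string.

tick  register→output (feedback)
  0  010011110011010001101→0 (0)
  1  100111100110100011010→1 (1)
  2  001111001101000110101→0 (1)
  3  011110011010001101011→0 (1)
  4  111100110100011010111→1 (0)
  5  111001101000110101110→1 (0)
  6  110011010001101011100→1 (1)
  7  100110100011010111001→1 (1)
  8  001101000110101110011→0 (1)
  9  011010001101011100111→0 (1)
 10  110100011010111001111→1 (1)
 11  101000110101110011111→1 (0)
 12  010001101011100111110→0 (0)
 13  100011010111001111100→1 (1)
 14  000110101110011111001→0 (0)
 15  001101011100111110010→0 (1)
 16  011010111001111100101→0 (1)
 17  110101110011111001011→1 (1)
 18  101011100111110010111→1 (0)
 19  010111001111100101110→0 (0)
 20  101110011111001011100→1 (0)
 21  011100111110010111000→0 (1)
 22  111001111100101110001→1 (0)
 23  110011111001011100010→1 (1)
 24  100111110010111000101→1 (1)
 25  001111100101110001011→0 (1)
 26  011111001011100010111→0 (1)
 27  111110010111000101111→1 (0)
 28  111100101110001011110→1 (0)
 29  111001011100010111100→1 (0)
 30  110010111000101111000→1 (1)
 31  100101110001011110001→1 (1)
 32  001011100010111100011→0 (1)
 33  010111000101111000111→0 (0)
 34  101110001011110001110→1 (0)
 35  011100010111100011100→0 (1)
 36  111000101111000111001→1 (0)
 37  110001011110001110010→1 (1)
 38  100010111100011100101→1 (1)
 39  000101111000111001011→0 (0)
 40  001011110001110010110→0 (1)
 41  010111100011100101101→0 (0)
 42  101111000111001011010→1 (0)
 43  011110001110010110100→0 (1)
 44  111100011100101101001→1 (0)
 45  111000111001011010010→1 (0)
 46  110001110010110100100→1 (1)
 47  100011100101101001001→1 (1)
 48  000111001011010010011→0 (0)
 49  001110010110100100110→0 (1)
 50  011100101101001001101→0 (1)
 51  111001011010010011011→1 (0)
 52  110010110100100110110→1 (1)
 53  100101101001001101101→1 (1)
 54  001011010010011011011→0 (1)
 55  010110100100110110111→0 (0)
 56  101101001001101101110→1 (0)
 57  011010010011011011100→0 (1)
 58  110100100110110111001→1 (1)
 59  101001001101101110011→1 (0)
 60  010010011011011100110→0 (0)
 61  100100110110111001100→1 (1)
 62  001001101101110011001→0 (1)
 63  010011011011100110011→0 (0)
 64  100110110111001100110→1 (1)
 65  001101101110011001101→0 (1)

010011110011010001101011100111110010111000101111000111001011010010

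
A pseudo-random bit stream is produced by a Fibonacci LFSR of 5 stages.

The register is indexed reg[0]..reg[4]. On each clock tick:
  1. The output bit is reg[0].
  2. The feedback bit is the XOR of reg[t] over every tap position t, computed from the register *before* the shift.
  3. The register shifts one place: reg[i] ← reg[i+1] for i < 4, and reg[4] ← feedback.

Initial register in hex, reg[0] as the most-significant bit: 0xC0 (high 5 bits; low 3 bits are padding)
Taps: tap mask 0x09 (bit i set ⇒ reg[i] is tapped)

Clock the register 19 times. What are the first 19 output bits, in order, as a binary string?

1100011111001101001

k : reg_k → out_k, fb_k
0: 11000 → 1, fb=1
1: 10001 → 1, fb=1
2: 00011 → 0, fb=1
3: 00111 → 0, fb=1
4: 01111 → 0, fb=1
5: 11111 → 1, fb=0
6: 11110 → 1, fb=0
7: 11100 → 1, fb=1
8: 11001 → 1, fb=1
9: 10011 → 1, fb=0
10: 00110 → 0, fb=1
11: 01101 → 0, fb=0
12: 11010 → 1, fb=0
13: 10100 → 1, fb=1
14: 01001 → 0, fb=0
15: 10010 → 1, fb=0
16: 00100 → 0, fb=0
17: 01000 → 0, fb=0
18: 10000 → 1, fb=1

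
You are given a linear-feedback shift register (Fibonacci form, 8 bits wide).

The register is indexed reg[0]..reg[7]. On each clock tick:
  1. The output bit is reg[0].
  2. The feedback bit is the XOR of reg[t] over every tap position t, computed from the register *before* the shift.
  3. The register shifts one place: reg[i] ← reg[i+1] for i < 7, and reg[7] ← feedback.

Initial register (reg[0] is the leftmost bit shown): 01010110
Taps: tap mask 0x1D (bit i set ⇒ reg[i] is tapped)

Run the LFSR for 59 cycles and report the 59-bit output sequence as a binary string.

k : reg_k → out_k, fb_k
0: 01010110 → 0, fb=1
1: 10101101 → 1, fb=1
2: 01011011 → 0, fb=0
3: 10110110 → 1, fb=1
4: 01101101 → 0, fb=0
5: 11011010 → 1, fb=1
6: 10110101 → 1, fb=1
7: 01101011 → 0, fb=0
8: 11010110 → 1, fb=0
9: 10101100 → 1, fb=1
10: 01011001 → 0, fb=0
11: 10110010 → 1, fb=1
12: 01100101 → 0, fb=1
13: 11001011 → 1, fb=0
14: 10010110 → 1, fb=0
15: 00101100 → 0, fb=0
16: 01011000 → 0, fb=0
17: 10110000 → 1, fb=1
18: 01100001 → 0, fb=1
19: 11000011 → 1, fb=1
20: 10000111 → 1, fb=1
21: 00001111 → 0, fb=1
22: 00011111 → 0, fb=0
23: 00111110 → 0, fb=1
24: 01111101 → 0, fb=1
25: 11111011 → 1, fb=0
26: 11110110 → 1, fb=1
27: 11101101 → 1, fb=1
28: 11011011 → 1, fb=1
29: 10110111 → 1, fb=1
30: 01101111 → 0, fb=0
31: 11011110 → 1, fb=1
32: 10111101 → 1, fb=0
33: 01111010 → 0, fb=1
34: 11110101 → 1, fb=1
35: 11101011 → 1, fb=1
36: 11010111 → 1, fb=0
37: 10101110 → 1, fb=1
38: 01011101 → 0, fb=0
39: 10111010 → 1, fb=0
40: 01110100 → 0, fb=0
41: 11101000 → 1, fb=1
42: 11010001 → 1, fb=0
43: 10100010 → 1, fb=0
44: 01000100 → 0, fb=0
45: 10001000 → 1, fb=0
46: 00010000 → 0, fb=1
47: 00100001 → 0, fb=1
48: 01000011 → 0, fb=0
49: 10000110 → 1, fb=1
50: 00001101 → 0, fb=1
51: 00011011 → 0, fb=0
52: 00110110 → 0, fb=0
53: 01101100 → 0, fb=0
54: 11011000 → 1, fb=1
55: 10110001 → 1, fb=1
56: 01100011 → 0, fb=1
57: 11000111 → 1, fb=1
58: 10001111 → 1, fb=0

01010110110101100101100001111101101111010111010001000011011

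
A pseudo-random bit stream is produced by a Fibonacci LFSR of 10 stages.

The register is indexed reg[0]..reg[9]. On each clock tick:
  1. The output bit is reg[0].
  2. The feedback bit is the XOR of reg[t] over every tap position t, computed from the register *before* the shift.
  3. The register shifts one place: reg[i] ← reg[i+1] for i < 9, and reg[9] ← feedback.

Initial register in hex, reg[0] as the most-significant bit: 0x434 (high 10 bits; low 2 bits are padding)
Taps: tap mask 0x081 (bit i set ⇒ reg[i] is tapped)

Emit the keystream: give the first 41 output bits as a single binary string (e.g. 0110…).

tick  register→output (feedback)
  0  0100001101→0 (1)
  1  1000011011→1 (1)
  2  0000110111→0 (1)
  3  0001101111→0 (1)
  4  0011011111→0 (1)
  5  0110111111→0 (1)
  6  1101111111→1 (0)
  7  1011111110→1 (0)
  8  0111111100→0 (1)
  9  1111111001→1 (1)
 10  1111110011→1 (1)
 11  1111100111→1 (0)
 12  1111001110→1 (0)
 13  1110011100→1 (0)
 14  1100111000→1 (1)
 15  1001110001→1 (1)
 16  0011100011→0 (0)
 17  0111000110→0 (1)
 18  1110001101→1 (0)
 19  1100011010→1 (1)
 20  1000110101→1 (0)
 21  0001101010→0 (0)
 22  0011010100→0 (1)
 23  0110101001→0 (0)
 24  1101010010→1 (1)
 25  1010100101→1 (0)
 26  0101001010→0 (0)
 27  1010010100→1 (0)
 28  0100101000→0 (0)
 29  1001010000→1 (1)
 30  0010100001→0 (0)
 31  0101000010→0 (0)
 32  1010000100→1 (0)
 33  0100001000→0 (0)
 34  1000010000→1 (1)
 35  0000100001→0 (0)
 36  0001000010→0 (0)
 37  0010000100→0 (1)
 38  0100001001→0 (0)
 39  1000010010→1 (1)
 40  0000100101→0 (1)

01000011011111110011100011010100101000010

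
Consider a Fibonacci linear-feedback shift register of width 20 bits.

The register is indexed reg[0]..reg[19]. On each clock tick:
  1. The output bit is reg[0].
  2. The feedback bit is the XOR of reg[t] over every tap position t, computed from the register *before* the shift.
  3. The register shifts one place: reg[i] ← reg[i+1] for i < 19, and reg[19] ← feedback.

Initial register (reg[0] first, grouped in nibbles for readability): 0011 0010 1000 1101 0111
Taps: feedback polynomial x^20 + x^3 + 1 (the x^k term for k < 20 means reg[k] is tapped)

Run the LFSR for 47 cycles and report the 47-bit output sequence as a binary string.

tick  register→output (feedback)
  0  00110010100011010111→0 (1)
  1  01100101000110101111→0 (0)
  2  11001010001101011110→1 (1)
  3  10010100011010111101→1 (0)
  4  00101000110101111010→0 (0)
  5  01010001101011110100→0 (1)
  6  10100011010111101001→1 (1)
  7  01000110101111010011→0 (0)
  8  10001101011110100110→1 (1)
  9  00011010111101001101→0 (1)
 10  00110101111010011011→0 (1)
 11  01101011110100110111→0 (0)
 12  11010111101001101110→1 (0)
 13  10101111010011011100→1 (1)
 14  01011110100110111001→0 (1)
 15  10111101001101110011→1 (0)
 16  01111010011011100110→0 (1)
 17  11110100110111001101→1 (0)
 18  11101001101110011010→1 (1)
 19  11010011011100110101→1 (0)
 20  10100110111001101010→1 (1)
 21  01001101110011010101→0 (0)
 22  10011011100110101010→1 (0)
 23  00110111001101010100→0 (1)
 24  01101110011010101001→0 (0)
 25  11011100110101010010→1 (0)
 26  10111001101010100100→1 (0)
 27  01110011010101001000→0 (1)
 28  11100110101010010001→1 (1)
 29  11001101010100100011→1 (1)
 30  10011010101001000111→1 (0)
 31  00110101010010001110→0 (1)
 32  01101010100100011101→0 (0)
 33  11010101001000111010→1 (0)
 34  10101010010001110100→1 (1)
 35  01010100100011101001→0 (1)
 36  10101001000111010011→1 (1)
 37  01010010001110100111→0 (1)
 38  10100100011101001111→1 (1)
 39  01001000111010011111→0 (0)
 40  10010001110100111110→1 (0)
 41  00100011101001111100→0 (0)
 42  01000111010011111000→0 (0)
 43  10001110100111110000→1 (1)
 44  00011101001111100001→0 (1)
 45  00111010011111000011→0 (1)
 46  01110100111110000111→0 (1)

00110010100011010111101001101110011010101001000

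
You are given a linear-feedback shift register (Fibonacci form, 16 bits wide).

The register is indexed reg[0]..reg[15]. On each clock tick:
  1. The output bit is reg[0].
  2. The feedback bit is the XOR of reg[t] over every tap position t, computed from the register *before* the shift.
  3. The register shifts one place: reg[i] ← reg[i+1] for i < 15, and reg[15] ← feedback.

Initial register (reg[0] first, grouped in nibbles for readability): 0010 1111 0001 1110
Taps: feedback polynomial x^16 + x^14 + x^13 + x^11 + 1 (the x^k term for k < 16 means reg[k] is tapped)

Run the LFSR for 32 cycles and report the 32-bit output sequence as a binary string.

00101111000111101010011100000111

k : reg_k → out_k, fb_k
0: 0010111100011110 → 0, fb=1
1: 0101111000111101 → 0, fb=0
2: 1011110001111010 → 1, fb=1
3: 0111100011110101 → 0, fb=0
4: 1111000111101010 → 1, fb=0
5: 1110001111010100 → 1, fb=1
6: 1100011110101001 → 1, fb=1
7: 1000111101010011 → 1, fb=1
8: 0001111010100111 → 0, fb=0
9: 0011110101001110 → 0, fb=0
10: 0111101010011100 → 0, fb=0
11: 1111010100111000 → 1, fb=0
12: 1110101001110000 → 1, fb=0
13: 1101010011100000 → 1, fb=1
14: 1010100111000001 → 1, fb=1
15: 0101001110000011 → 0, fb=1
16: 1010011100000111 → 1, fb=1
17: 0100111000001111 → 0, fb=0
18: 1001110000011110 → 1, fb=0
19: 0011100000111100 → 0, fb=0
20: 0111000001111000 → 0, fb=1
21: 1110000011110001 → 1, fb=0
22: 1100000111100010 → 1, fb=0
23: 1000001111000100 → 1, fb=0
24: 0000011110001000 → 0, fb=0
25: 0000111100010000 → 0, fb=1
26: 0001111000100001 → 0, fb=0
27: 0011110001000010 → 0, fb=1
28: 0111100010000101 → 0, fb=1
29: 1111000100001011 → 1, fb=0
30: 1110001000010110 → 1, fb=0
31: 1100010000101100 → 1, fb=0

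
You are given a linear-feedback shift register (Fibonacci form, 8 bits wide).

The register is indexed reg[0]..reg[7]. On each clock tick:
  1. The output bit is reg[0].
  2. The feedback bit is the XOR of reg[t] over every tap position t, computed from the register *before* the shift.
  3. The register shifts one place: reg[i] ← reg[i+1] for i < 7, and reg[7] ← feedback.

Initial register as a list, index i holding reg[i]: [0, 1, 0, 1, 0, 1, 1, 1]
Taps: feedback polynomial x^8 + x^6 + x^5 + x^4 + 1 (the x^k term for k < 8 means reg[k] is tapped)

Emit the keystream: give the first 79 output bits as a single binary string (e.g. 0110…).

0101011100000110001010110011001011111101111001101110111001010100101000100101101

k : reg_k → out_k, fb_k
0: 01010111 → 0, fb=0
1: 10101110 → 1, fb=0
2: 01011100 → 0, fb=0
3: 10111000 → 1, fb=0
4: 01110000 → 0, fb=0
5: 11100000 → 1, fb=1
6: 11000001 → 1, fb=1
7: 10000011 → 1, fb=0
8: 00000110 → 0, fb=0
9: 00001100 → 0, fb=0
10: 00011000 → 0, fb=1
11: 00110001 → 0, fb=0
12: 01100010 → 0, fb=1
13: 11000101 → 1, fb=0
14: 10001010 → 1, fb=1
15: 00010101 → 0, fb=1
16: 00101011 → 0, fb=0
17: 01010110 → 0, fb=0
18: 10101100 → 1, fb=1
19: 01011001 → 0, fb=1
20: 10110011 → 1, fb=0
21: 01100110 → 0, fb=0
22: 11001100 → 1, fb=1
23: 10011001 → 1, fb=0
24: 00110010 → 0, fb=1
25: 01100101 → 0, fb=1
26: 11001011 → 1, fb=1
27: 10010111 → 1, fb=1
28: 00101111 → 0, fb=1
29: 01011111 → 0, fb=1
30: 10111111 → 1, fb=0
31: 01111110 → 0, fb=1
32: 11111101 → 1, fb=1
33: 11111011 → 1, fb=1
34: 11110111 → 1, fb=1
35: 11101111 → 1, fb=0
36: 11011110 → 1, fb=0
37: 10111100 → 1, fb=1
38: 01111001 → 0, fb=1
39: 11110011 → 1, fb=0
40: 11100110 → 1, fb=1
41: 11001101 → 1, fb=1
42: 10011011 → 1, fb=1
43: 00110111 → 0, fb=0
44: 01101110 → 0, fb=1
45: 11011101 → 1, fb=1
46: 10111011 → 1, fb=1
47: 01110111 → 0, fb=0
48: 11101110 → 1, fb=0
49: 11011100 → 1, fb=1
50: 10111001 → 1, fb=0
51: 01110010 → 0, fb=1
52: 11100101 → 1, fb=0
53: 11001010 → 1, fb=1
54: 10010101 → 1, fb=0
55: 00101010 → 0, fb=0
56: 01010100 → 0, fb=1
57: 10101001 → 1, fb=0
58: 01010010 → 0, fb=1
59: 10100101 → 1, fb=0
60: 01001010 → 0, fb=0
61: 10010100 → 1, fb=0
62: 00101000 → 0, fb=1
63: 01010001 → 0, fb=0
64: 10100010 → 1, fb=0
65: 01000100 → 0, fb=1
66: 10001001 → 1, fb=0
67: 00010010 → 0, fb=1
68: 00100101 → 0, fb=1
69: 01001011 → 0, fb=0
70: 10010110 → 1, fb=1
71: 00101101 → 0, fb=0
72: 01011010 → 0, fb=0
73: 10110100 → 1, fb=0
74: 01101000 → 0, fb=1
75: 11010001 → 1, fb=1
76: 10100011 → 1, fb=0
77: 01000110 → 0, fb=0
78: 10001100 → 1, fb=1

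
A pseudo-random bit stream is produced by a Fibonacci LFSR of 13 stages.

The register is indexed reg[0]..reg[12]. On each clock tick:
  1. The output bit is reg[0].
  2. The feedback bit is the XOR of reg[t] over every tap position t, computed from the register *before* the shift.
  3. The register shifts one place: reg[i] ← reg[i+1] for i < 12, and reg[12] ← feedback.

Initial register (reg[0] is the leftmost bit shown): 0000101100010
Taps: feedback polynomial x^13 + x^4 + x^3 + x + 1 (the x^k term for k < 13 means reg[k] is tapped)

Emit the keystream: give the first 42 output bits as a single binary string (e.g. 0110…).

tick  register→output (feedback)
  0  0000101100010→0 (1)
  1  0001011000101→0 (1)
  2  0010110001011→0 (1)
  3  0101100010111→0 (1)
  4  1011000101111→1 (0)
  5  0110001011110→0 (1)
  6  1100010111101→1 (0)
  7  1000101111010→1 (0)
  8  0001011110100→0 (1)
  9  0010111101001→0 (1)
 10  0101111010011→0 (1)
 11  1011110100111→1 (1)
 12  0111101001111→0 (1)
 13  1111010011111→1 (1)
 14  1110100111111→1 (1)
 15  1101001111111→1 (1)
 16  1010011111111→1 (1)
 17  0100111111111→0 (0)
 18  1001111111110→1 (1)
 19  0011111111101→0 (0)
 20  0111111111010→0 (1)
 21  1111111110101→1 (0)
 22  1111111101010→1 (0)
 23  1111111010100→1 (0)
 24  1111110101000→1 (0)
 25  1111101010000→1 (0)
 26  1111010100000→1 (1)
 27  1110101000001→1 (1)
 28  1101010000011→1 (1)
 29  1010100000111→1 (0)
 30  0101000001110→0 (0)
 31  1010000011100→1 (1)
 32  0100000111001→0 (1)
 33  1000001110011→1 (1)
 34  0000011100111→0 (0)
 35  0000111001110→0 (1)
 36  0001110011101→0 (0)
 37  0011100111010→0 (0)
 38  0111001110100→0 (0)
 39  1110011101000→1 (0)
 40  1100111010000→1 (1)
 41  1001110100001→1 (1)

000010110001011110100111111111010100000111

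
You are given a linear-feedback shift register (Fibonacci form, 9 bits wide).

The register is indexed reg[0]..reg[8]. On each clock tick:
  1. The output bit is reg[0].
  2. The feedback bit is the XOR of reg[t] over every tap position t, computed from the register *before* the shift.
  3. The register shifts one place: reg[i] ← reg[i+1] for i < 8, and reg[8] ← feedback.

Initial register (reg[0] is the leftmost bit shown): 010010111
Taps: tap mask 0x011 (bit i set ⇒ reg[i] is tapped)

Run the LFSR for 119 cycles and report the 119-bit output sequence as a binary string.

01001011111110100010110001110101100101100111100011111011101000001101011011011101100000101101011111010101010000001010010

step | reg (before) | out | fb
   0 | 010010111 | 0 | 1
   1 | 100101111 | 1 | 1
   2 | 001011111 | 0 | 1
   3 | 010111111 | 0 | 1
   4 | 101111111 | 1 | 0
   5 | 011111110 | 0 | 1
   6 | 111111101 | 1 | 0
   7 | 111111010 | 1 | 0
   8 | 111110100 | 1 | 0
   9 | 111101000 | 1 | 1
  10 | 111010001 | 1 | 0
  11 | 110100010 | 1 | 1
  12 | 101000101 | 1 | 1
  13 | 010001011 | 0 | 0
  14 | 100010110 | 1 | 0
  15 | 000101100 | 0 | 0
  16 | 001011000 | 0 | 1
  17 | 010110001 | 0 | 1
  18 | 101100011 | 1 | 1
  19 | 011000111 | 0 | 0
  20 | 110001110 | 1 | 1
  21 | 100011101 | 1 | 0
  22 | 000111010 | 0 | 1
  23 | 001110101 | 0 | 1
  24 | 011101011 | 0 | 0
  25 | 111010110 | 1 | 0
  26 | 110101100 | 1 | 1
  27 | 101011001 | 1 | 0
  28 | 010110010 | 0 | 1
  29 | 101100101 | 1 | 1
  30 | 011001011 | 0 | 0
  31 | 110010110 | 1 | 0
  32 | 100101100 | 1 | 1
  33 | 001011001 | 0 | 1
  34 | 010110011 | 0 | 1
  35 | 101100111 | 1 | 1
  36 | 011001111 | 0 | 0
  37 | 110011110 | 1 | 0
  38 | 100111100 | 1 | 0
  39 | 001111000 | 0 | 1
  40 | 011110001 | 0 | 1
  41 | 111100011 | 1 | 1
  42 | 111000111 | 1 | 1
  43 | 110001111 | 1 | 1
  44 | 100011111 | 1 | 0
  45 | 000111110 | 0 | 1
  46 | 001111101 | 0 | 1
  47 | 011111011 | 0 | 1
  48 | 111110111 | 1 | 0
  49 | 111101110 | 1 | 1
  50 | 111011101 | 1 | 0
  51 | 110111010 | 1 | 0
  52 | 101110100 | 1 | 0
  53 | 011101000 | 0 | 0
  54 | 111010000 | 1 | 0
  55 | 110100000 | 1 | 1
  56 | 101000001 | 1 | 1
  57 | 010000011 | 0 | 0
  58 | 100000110 | 1 | 1
  59 | 000001101 | 0 | 0
  60 | 000011010 | 0 | 1
  61 | 000110101 | 0 | 1
  62 | 001101011 | 0 | 0
  63 | 011010110 | 0 | 1
  64 | 110101101 | 1 | 1
  65 | 101011011 | 1 | 0
  66 | 010110110 | 0 | 1
  67 | 101101101 | 1 | 1
  68 | 011011011 | 0 | 1
  69 | 110110111 | 1 | 0
  70 | 101101110 | 1 | 1
  71 | 011011101 | 0 | 1
  72 | 110111011 | 1 | 0
  73 | 101110110 | 1 | 0
  74 | 011101100 | 0 | 0
  75 | 111011000 | 1 | 0
  76 | 110110000 | 1 | 0
  77 | 101100000 | 1 | 1
  78 | 011000001 | 0 | 0
  79 | 110000010 | 1 | 1
  80 | 100000101 | 1 | 1
  81 | 000001011 | 0 | 0
  82 | 000010110 | 0 | 1
  83 | 000101101 | 0 | 0
  84 | 001011010 | 0 | 1
  85 | 010110101 | 0 | 1
  86 | 101101011 | 1 | 1
  87 | 011010111 | 0 | 1
  88 | 110101111 | 1 | 1
  89 | 101011111 | 1 | 0
  90 | 010111110 | 0 | 1
  91 | 101111101 | 1 | 0
  92 | 011111010 | 0 | 1
  93 | 111110101 | 1 | 0
  94 | 111101010 | 1 | 1
  95 | 111010101 | 1 | 0
  96 | 110101010 | 1 | 1
  97 | 101010101 | 1 | 0
  98 | 010101010 | 0 | 0
  99 | 101010100 | 1 | 0
 100 | 010101000 | 0 | 0
 101 | 101010000 | 1 | 0
 102 | 010100000 | 0 | 0
 103 | 101000000 | 1 | 1
 104 | 010000001 | 0 | 0
 105 | 100000010 | 1 | 1
 106 | 000000101 | 0 | 0
 107 | 000001010 | 0 | 0
 108 | 000010100 | 0 | 1
 109 | 000101001 | 0 | 0
 110 | 001010010 | 0 | 1
 111 | 010100101 | 0 | 0
 112 | 101001010 | 1 | 1
 113 | 010010101 | 0 | 1
 114 | 100101011 | 1 | 1
 115 | 001010111 | 0 | 1
 116 | 010101111 | 0 | 0
 117 | 101011110 | 1 | 0
 118 | 010111100 | 0 | 1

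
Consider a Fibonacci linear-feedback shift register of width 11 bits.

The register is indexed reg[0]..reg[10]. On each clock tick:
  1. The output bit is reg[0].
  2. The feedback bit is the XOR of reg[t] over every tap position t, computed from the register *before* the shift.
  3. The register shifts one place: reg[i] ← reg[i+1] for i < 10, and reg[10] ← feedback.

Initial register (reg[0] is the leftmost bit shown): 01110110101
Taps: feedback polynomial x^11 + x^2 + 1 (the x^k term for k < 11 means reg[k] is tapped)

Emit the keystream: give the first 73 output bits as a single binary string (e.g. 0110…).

step | reg (before) | out | fb
   0 | 01110110101 | 0 | 1
   1 | 11101101011 | 1 | 0
   2 | 11011010110 | 1 | 1
   3 | 10110101101 | 1 | 0
   4 | 01101011010 | 0 | 1
   5 | 11010110101 | 1 | 1
   6 | 10101101011 | 1 | 0
   7 | 01011010110 | 0 | 0
   8 | 10110101100 | 1 | 0
   9 | 01101011000 | 0 | 1
  10 | 11010110001 | 1 | 1
  11 | 10101100011 | 1 | 0
  12 | 01011000110 | 0 | 0
  13 | 10110001100 | 1 | 0
  14 | 01100011000 | 0 | 1
  15 | 11000110001 | 1 | 1
  16 | 10001100011 | 1 | 1
  17 | 00011000111 | 0 | 0
  18 | 00110001110 | 0 | 1
  19 | 01100011101 | 0 | 1
  20 | 11000111011 | 1 | 1
  21 | 10001110111 | 1 | 1
  22 | 00011101111 | 0 | 0
  23 | 00111011110 | 0 | 1
  24 | 01110111101 | 0 | 1
  25 | 11101111011 | 1 | 0
  26 | 11011110110 | 1 | 1
  27 | 10111101101 | 1 | 0
  28 | 01111011010 | 0 | 1
  29 | 11110110101 | 1 | 0
  30 | 11101101010 | 1 | 0
  31 | 11011010100 | 1 | 1
  32 | 10110101001 | 1 | 0
  33 | 01101010010 | 0 | 1
  34 | 11010100101 | 1 | 1
  35 | 10101001011 | 1 | 0
  36 | 01010010110 | 0 | 0
  37 | 10100101100 | 1 | 0
  38 | 01001011000 | 0 | 0
  39 | 10010110000 | 1 | 1
  40 | 00101100001 | 0 | 1
  41 | 01011000011 | 0 | 0
  42 | 10110000110 | 1 | 0
  43 | 01100001100 | 0 | 1
  44 | 11000011001 | 1 | 1
  45 | 10000110011 | 1 | 1
  46 | 00001100111 | 0 | 0
  47 | 00011001110 | 0 | 0
  48 | 00110011100 | 0 | 1
  49 | 01100111001 | 0 | 1
  50 | 11001110011 | 1 | 1
  51 | 10011100111 | 1 | 1
  52 | 00111001111 | 0 | 1
  53 | 01110011111 | 0 | 1
  54 | 11100111111 | 1 | 0
  55 | 11001111110 | 1 | 1
  56 | 10011111101 | 1 | 1
  57 | 00111111011 | 0 | 1
  58 | 01111110111 | 0 | 1
  59 | 11111101111 | 1 | 0
  60 | 11111011110 | 1 | 0
  61 | 11110111100 | 1 | 0
  62 | 11101111000 | 1 | 0
  63 | 11011110000 | 1 | 1
  64 | 10111100001 | 1 | 0
  65 | 01111000010 | 0 | 1
  66 | 11110000101 | 1 | 0
  67 | 11100001010 | 1 | 0
  68 | 11000010100 | 1 | 1
  69 | 10000101001 | 1 | 1
  70 | 00001010011 | 0 | 0
  71 | 00010100110 | 0 | 0
  72 | 00101001100 | 0 | 1

0111011010110101100011000111011110110101001011000011001110011111101111000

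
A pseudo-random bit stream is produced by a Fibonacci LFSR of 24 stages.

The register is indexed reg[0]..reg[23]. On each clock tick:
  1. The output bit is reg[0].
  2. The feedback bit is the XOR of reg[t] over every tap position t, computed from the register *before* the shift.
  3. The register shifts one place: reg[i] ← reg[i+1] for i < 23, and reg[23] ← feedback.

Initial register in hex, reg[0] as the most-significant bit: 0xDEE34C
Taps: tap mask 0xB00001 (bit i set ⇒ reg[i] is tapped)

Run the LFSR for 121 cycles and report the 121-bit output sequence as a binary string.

1101111011100011010011001111010111111101110011101000100001011101001011101101010100110000001100101100000111100011101010011

step | reg (before) | out | fb
   0 | 110111101110001101001100 | 1 | 1
   1 | 101111011100011010011001 | 1 | 1
   2 | 011110111000110100110011 | 0 | 1
   3 | 111101110001101001100111 | 1 | 1
   4 | 111011100011010011001111 | 1 | 0
   5 | 110111000110100110011110 | 1 | 1
   6 | 101110001101001100111101 | 1 | 0
   7 | 011100011010011001111010 | 0 | 1
   8 | 111000110100110011110101 | 1 | 1
   9 | 110001101001100111101011 | 1 | 1
  10 | 100011010011001111010111 | 1 | 1
  11 | 000110100110011110101111 | 0 | 1
  12 | 001101001100111101011111 | 0 | 1
  13 | 011010011001111010111111 | 0 | 1
  14 | 110100110011110101111111 | 1 | 0
  15 | 101001100111101011111110 | 1 | 1
  16 | 010011001111010111111101 | 0 | 1
  17 | 100110011110101111111011 | 1 | 1
  18 | 001100111101011111110111 | 0 | 0
  19 | 011001111010111111101110 | 0 | 0
  20 | 110011110101111111011100 | 1 | 1
  21 | 100111101011111110111001 | 1 | 1
  22 | 001111010111111101110011 | 0 | 1
  23 | 011110101111111011100111 | 0 | 0
  24 | 111101011111110111001110 | 1 | 1
  25 | 111010111111101110011101 | 1 | 0
  26 | 110101111111011100111010 | 1 | 0
  27 | 101011111110111001110100 | 1 | 0
  28 | 010111111101110011101000 | 0 | 1
  29 | 101111111011100111010001 | 1 | 0
  30 | 011111110111001110100010 | 0 | 0
  31 | 111111101110011101000100 | 1 | 0
  32 | 111111011100111010001000 | 1 | 0
  33 | 111110111001110100010000 | 1 | 1
  34 | 111101110011101000100001 | 1 | 0
  35 | 111011100111010001000010 | 1 | 1
  36 | 110111001110100010000101 | 1 | 1
  37 | 101110011101000100001011 | 1 | 1
  38 | 011100111010001000010111 | 0 | 0
  39 | 111001110100010000101110 | 1 | 1
  40 | 110011101000100001011101 | 1 | 0
  41 | 100111010001000010111010 | 1 | 0
  42 | 001110100010000101110100 | 0 | 1
  43 | 011101000100001011101001 | 0 | 0
  44 | 111010001000010111010010 | 1 | 1
  45 | 110100010000101110100101 | 1 | 1
  46 | 101000100001011101001011 | 1 | 1
  47 | 010001000010111010010111 | 0 | 0
  48 | 100010000101110100101110 | 1 | 1
  49 | 000100001011101001011101 | 0 | 1
  50 | 001000010111010010111011 | 0 | 0
  51 | 010000101110100101110110 | 0 | 1
  52 | 100001011101001011101101 | 1 | 0
  53 | 000010111010010111011010 | 0 | 1
  54 | 000101110100101110110101 | 0 | 0
  55 | 001011101001011101101010 | 0 | 1
  56 | 010111010010111011010101 | 0 | 0
  57 | 101110100101110110101010 | 1 | 0
  58 | 011101001011101101010100 | 0 | 1
  59 | 111010010111011010101001 | 1 | 1
  60 | 110100101110110101010011 | 1 | 0
  61 | 101001011101101010100110 | 1 | 0
  62 | 010010111011010101001100 | 0 | 0
  63 | 100101110110101010011000 | 1 | 0
  64 | 001011101101010100110000 | 0 | 0
  65 | 010111011010101001100000 | 0 | 0
  66 | 101110110101010011000000 | 1 | 1
  67 | 011101101010100110000001 | 0 | 1
  68 | 111011010101001100000011 | 1 | 0
  69 | 110110101010011000000110 | 1 | 0
  70 | 101101010100110000001100 | 1 | 1
  71 | 011010101001100000011001 | 0 | 0
  72 | 110101010011000000110010 | 1 | 1
  73 | 101010100110000001100101 | 1 | 1
  74 | 010101001100000011001011 | 0 | 0
  75 | 101010011000000110010110 | 1 | 0
  76 | 010100110000001100101100 | 0 | 0
  77 | 101001100000011001011000 | 1 | 0
  78 | 010011000000110010110000 | 0 | 0
  79 | 100110000001100101100000 | 1 | 1
  80 | 001100000011001011000001 | 0 | 1
  81 | 011000000110010110000011 | 0 | 1
  82 | 110000001100101100000111 | 1 | 1
  83 | 100000011001011000001111 | 1 | 0
  84 | 000000110010110000011110 | 0 | 0
  85 | 000001100101100000111100 | 0 | 0
  86 | 000011001011000001111000 | 0 | 1
  87 | 000110010110000011110001 | 0 | 1
  88 | 001100101100000111100011 | 0 | 1
  89 | 011001011000001111000111 | 0 | 0
  90 | 110010110000011110001110 | 1 | 1
  91 | 100101100000111100011101 | 1 | 0
  92 | 001011000001111000111010 | 0 | 1
  93 | 010110000011110001110101 | 0 | 0
  94 | 101100000111100011101010 | 1 | 0
  95 | 011000001111000111010100 | 0 | 1
  96 | 110000011110001110101001 | 1 | 1
  97 | 100000111100011101010011 | 1 | 0
  98 | 000001111000111010100110 | 0 | 1
  99 | 000011110001110101001101 | 0 | 1
 100 | 000111100011101010011011 | 0 | 0
 101 | 001111000111010100110110 | 0 | 1
 102 | 011110001110101001101101 | 0 | 1
 103 | 111100011101010011011011 | 1 | 1
 104 | 111000111010100110110111 | 1 | 1
 105 | 110001110101001101101111 | 1 | 0
 106 | 100011101010011011011110 | 1 | 1
 107 | 000111010100110110111101 | 0 | 1
 108 | 001110101001101101111011 | 0 | 0
 109 | 011101010011011011110110 | 0 | 1
 110 | 111010100110110111101101 | 1 | 0
 111 | 110101001101101111011010 | 1 | 0
 112 | 101010011011011110110100 | 1 | 0
 113 | 010100110110111101101000 | 0 | 1
 114 | 101001101101111011010001 | 1 | 0
 115 | 010011011011110110100010 | 0 | 0
 116 | 100110110111101101000100 | 1 | 0
 117 | 001101101111011010001000 | 0 | 1
 118 | 011011011110110100010001 | 0 | 1
 119 | 110110111101101000100011 | 1 | 0
 120 | 101101111011010001000110 | 1 | 0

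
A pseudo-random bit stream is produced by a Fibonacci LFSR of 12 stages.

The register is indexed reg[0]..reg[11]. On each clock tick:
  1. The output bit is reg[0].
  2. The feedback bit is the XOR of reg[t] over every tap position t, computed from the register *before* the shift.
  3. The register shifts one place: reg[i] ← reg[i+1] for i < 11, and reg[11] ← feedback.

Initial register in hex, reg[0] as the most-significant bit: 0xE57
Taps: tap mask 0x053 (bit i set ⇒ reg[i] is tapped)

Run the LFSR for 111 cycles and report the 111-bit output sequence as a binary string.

tick  register→output (feedback)
  0  111001010111→1 (0)
  1  110010101110→1 (0)
  2  100101011100→1 (1)
  3  001010111001→0 (0)
  4  010101110010→0 (0)
  5  101011100100→1 (1)
  6  010111001001→0 (0)
  7  101110010010→1 (0)
  8  011100100100→0 (0)
  9  111001001000→1 (0)
 10  110010010000→1 (1)
 11  100100100001→1 (0)
 12  001001000010→0 (0)
 13  010010000100→0 (0)
 14  100100001000→1 (1)
 15  001000010001→0 (0)
 16  010000100010→0 (0)
 17  100001000100→1 (1)
 18  000010001001→0 (1)
 19  000100010011→0 (0)
 20  001000100110→0 (1)
 21  010001001101→0 (1)
 22  100010011011→1 (0)
 23  000100110110→0 (1)
 24  001001101101→0 (1)
 25  010011011011→0 (0)
 26  100110110110→1 (1)
 27  001101101101→0 (1)
 28  011011011011→0 (0)
 29  110110110110→1 (0)
 30  101101101100→1 (0)
 31  011011011000→0 (0)
 32  110110110000→1 (0)
 33  101101100000→1 (0)
 34  011011000000→0 (0)
 35  110110000000→1 (1)
 36  101100000001→1 (1)
 37  011000000011→0 (1)
 38  110000000111→1 (0)
 39  100000001110→1 (1)
 40  000000011101→0 (0)
 41  000000111010→0 (1)
 42  000001110101→0 (1)
 43  000011101011→0 (0)
 44  000111010110→0 (1)
 45  001110101101→0 (0)
 46  011101011010→0 (1)
 47  111010110101→1 (0)
 48  110101101010→1 (1)
 49  101011010101→1 (0)
 50  010110101010→0 (1)
 51  101101010101→1 (1)
 52  011010101011→0 (1)
 53  110101010111→1 (0)
 54  101010101110→1 (1)
 55  010101011101→0 (1)
 56  101010111011→1 (1)
 57  010101110111→0 (0)
 58  101011101110→1 (1)
 59  010111011101→0 (0)
 60  101110111010→1 (1)
 61  011101110101→0 (0)
 62  111011101010→1 (0)
 63  110111010100→1 (1)
 64  101110101001→1 (1)
 65  011101010011→0 (1)
 66  111010100111→1 (0)
 67  110101001110→1 (0)
 68  101010011100→1 (0)
 69  010100111000→0 (0)
 70  101001110000→1 (0)
 71  010011100000→0 (1)
 72  100111000001→1 (0)
 73  001110000010→0 (1)
 74  011100000101→0 (1)
 75  111000001011→1 (0)
 76  110000010110→1 (0)
 77  100000101100→1 (0)
 78  000001011000→0 (0)
 79  000010110000→0 (0)
 80  000101100000→0 (1)
 81  001011000001→0 (1)
 82  010110000011→0 (0)
 83  101100000110→1 (1)
 84  011000001101→0 (1)
 85  110000011011→1 (0)
 86  100000110110→1 (0)
 87  000001101100→0 (1)
 88  000011011001→0 (1)
 89  000110110011→0 (0)
 90  001101100110→0 (1)
 91  011011001101→0 (0)
 92  110110011010→1 (1)
 93  101100110101→1 (0)
 94  011001101010→0 (0)
 95  110011010100→1 (1)
 96  100110101001→1 (1)
 97  001101010011→0 (0)
 98  011010100110→0 (1)
 99  110101001101→1 (0)
100  101010011010→1 (0)
101  010100110100→0 (0)
102  101001101000→1 (0)
103  010011010000→0 (0)
104  100110100000→1 (1)
105  001101000001→0 (0)
106  011010000010→0 (0)
107  110100000100→1 (0)
108  101000001000→1 (1)
109  010000010001→0 (1)
110  100000100011→1 (0)

111001010111001001000010001001101101101100000001110101101010101110111010100111000001011000001101100110101001101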